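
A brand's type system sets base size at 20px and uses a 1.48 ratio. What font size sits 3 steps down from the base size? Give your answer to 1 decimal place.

6.2px

20.0 ÷ 1.48³ = 20.0 ÷ 3.24179 ≈ 6.17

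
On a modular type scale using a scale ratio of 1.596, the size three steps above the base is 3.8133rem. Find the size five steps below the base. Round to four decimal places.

3.8133 ÷ 1.596⁸ = 3.8133 ÷ 42.09816 ≈ 0.0906

0.0906rem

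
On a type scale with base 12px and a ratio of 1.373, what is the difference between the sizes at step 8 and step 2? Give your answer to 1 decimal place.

Step 2: 12.0 × 1.373² = 22.622px
Step 8: 12.0 × 1.373⁸ = 151.546px
Difference: 151.546 − 22.622 = 128.924px

128.9px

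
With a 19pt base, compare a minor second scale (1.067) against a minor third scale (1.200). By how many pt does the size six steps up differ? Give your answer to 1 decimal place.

28.7pt

Minor second: 19.0 × 1.067⁶ = 28.038pt
Minor third: 19.0 × 1.200⁶ = 56.734pt
Difference: 56.734 − 28.038 = 28.696pt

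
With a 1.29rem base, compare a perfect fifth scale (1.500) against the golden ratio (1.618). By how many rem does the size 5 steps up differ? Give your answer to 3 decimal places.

4.509rem

Perfect fifth: 1.29 × 1.500⁵ = 9.79594rem
Golden ratio: 1.29 × 1.618⁵ = 14.30482rem
Difference: 14.30482 − 9.79594 = 4.50888rem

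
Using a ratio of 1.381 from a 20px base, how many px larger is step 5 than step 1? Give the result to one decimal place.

72.8px

Step 1: 20.0 × 1.381 = 27.620px
Step 5: 20.0 × 1.381⁵ = 100.461px
Difference: 100.461 − 27.620 = 72.841px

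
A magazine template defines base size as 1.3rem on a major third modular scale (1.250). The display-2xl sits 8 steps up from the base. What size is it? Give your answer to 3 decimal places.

7.749rem

1.3 × 1.250⁸ = 1.3 × 5.96046 ≈ 7.749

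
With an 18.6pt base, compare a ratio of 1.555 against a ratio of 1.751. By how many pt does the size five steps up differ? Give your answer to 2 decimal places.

137.05pt

At 1.555: 18.6 × 1.555⁵ = 169.1083pt
At 1.751: 18.6 × 1.751⁵ = 306.1566pt
Difference: 306.1566 − 169.1083 = 137.0483pt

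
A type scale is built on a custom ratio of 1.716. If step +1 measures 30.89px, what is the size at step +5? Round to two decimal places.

267.85px

30.89 × 1.716⁴ = 30.89 × 8.67100 ≈ 267.847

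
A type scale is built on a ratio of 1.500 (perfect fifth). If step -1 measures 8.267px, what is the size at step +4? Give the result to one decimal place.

The gap is 4 − (-1) = 5 steps, so the factor is 1.500^5.
8.267 × 1.500⁵ = 8.267 × 7.59375 ≈ 62.778

62.8px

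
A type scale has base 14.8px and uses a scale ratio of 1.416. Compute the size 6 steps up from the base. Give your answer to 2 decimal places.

14.8 × 1.416⁶ = 14.8 × 8.06083 ≈ 119.30

119.30px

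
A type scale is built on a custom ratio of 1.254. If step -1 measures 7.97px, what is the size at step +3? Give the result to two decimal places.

Moving from step -1 to step +3 is 4 steps up, so multiply by r⁴.
7.97 × 1.254⁴ = 7.97 × 2.47281 ≈ 19.708

19.71px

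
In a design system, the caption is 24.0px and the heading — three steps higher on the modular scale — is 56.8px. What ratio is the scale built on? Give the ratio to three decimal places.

1.333

r³ = 56.8 / 24.0, so r = (56.8/24.0)^(1/3).
r = 2.3667^(1/3) ≈ 1.3326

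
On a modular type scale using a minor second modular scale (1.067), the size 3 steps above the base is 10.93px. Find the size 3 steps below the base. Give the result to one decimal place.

Moving from step +3 to step -3 is 6 steps down, so divide by r⁶.
10.93 ÷ 1.067⁶ = 10.93 ÷ 1.47566 ≈ 7.407

7.4px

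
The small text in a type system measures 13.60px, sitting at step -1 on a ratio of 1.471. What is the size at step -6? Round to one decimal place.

2.0px

13.60 ÷ 1.471⁵ = 13.60 ÷ 6.88753 ≈ 1.975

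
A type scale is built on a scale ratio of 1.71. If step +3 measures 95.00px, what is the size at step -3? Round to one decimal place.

The gap is -3 − (3) = -6 steps, so the factor is 1.71^-6.
95.00 ÷ 1.71⁶ = 95.00 ÷ 25.00211 ≈ 3.800

3.8px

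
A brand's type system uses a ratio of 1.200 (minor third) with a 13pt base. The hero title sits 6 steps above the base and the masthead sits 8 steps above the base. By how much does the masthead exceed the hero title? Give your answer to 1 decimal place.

17.1pt

Step 6: 13.0 × 1.200⁶ = 38.818pt
Step 8: 13.0 × 1.200⁸ = 55.898pt
Difference: 55.898 − 38.818 = 17.080pt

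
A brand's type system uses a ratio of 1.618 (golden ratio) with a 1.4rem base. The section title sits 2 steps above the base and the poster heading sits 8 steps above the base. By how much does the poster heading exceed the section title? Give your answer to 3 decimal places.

Step 2: 1.4 × 1.618² = 3.66509rem
Step 8: 1.4 × 1.618⁸ = 65.75915rem
Difference: 65.75915 − 3.66509 = 62.09406rem

62.094rem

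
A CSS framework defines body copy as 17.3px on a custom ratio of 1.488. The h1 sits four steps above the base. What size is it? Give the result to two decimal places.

17.3 × 1.488⁴ = 17.3 × 4.90243 ≈ 84.81

84.81px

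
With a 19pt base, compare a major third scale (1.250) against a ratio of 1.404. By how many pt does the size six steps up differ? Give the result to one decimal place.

73.1pt

Major third: 19.0 × 1.250⁶ = 72.479pt
At 1.404: 19.0 × 1.404⁶ = 145.531pt
Difference: 145.531 − 72.479 = 73.052pt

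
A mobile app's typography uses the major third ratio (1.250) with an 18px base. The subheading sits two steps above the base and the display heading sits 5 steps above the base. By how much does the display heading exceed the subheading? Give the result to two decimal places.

Step 2: 18.0 × 1.250² = 28.1250px
Step 5: 18.0 × 1.250⁵ = 54.9316px
Difference: 54.9316 − 28.1250 = 26.8066px

26.81px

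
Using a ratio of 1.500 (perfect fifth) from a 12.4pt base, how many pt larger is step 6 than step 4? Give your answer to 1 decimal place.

78.5pt

Step 4: 12.4 × 1.500⁴ = 62.775pt
Step 6: 12.4 × 1.500⁶ = 141.244pt
Difference: 141.244 − 62.775 = 78.469pt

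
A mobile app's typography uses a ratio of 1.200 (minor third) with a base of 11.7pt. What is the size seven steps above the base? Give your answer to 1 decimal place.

41.9pt

11.7 × 1.200⁷ = 11.7 × 3.58318 ≈ 41.92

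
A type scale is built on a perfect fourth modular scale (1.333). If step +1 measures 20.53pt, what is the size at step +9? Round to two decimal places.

20.53 × 1.333⁸ = 20.53 × 9.96876 ≈ 204.659

204.66pt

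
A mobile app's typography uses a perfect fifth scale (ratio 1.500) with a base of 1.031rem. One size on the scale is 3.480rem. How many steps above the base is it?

3

1.500ⁿ = 3.480 / 1.031 = 3.3754
n = ln(3.3754) / ln(1.500) = 1.2165 / 0.4055 ≈ 3.00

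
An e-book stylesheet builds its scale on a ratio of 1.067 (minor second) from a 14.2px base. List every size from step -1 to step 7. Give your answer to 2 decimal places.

13.31px, 14.20px, 15.15px, 16.17px, 17.25px, 18.41px, 19.64px, 20.95px, 22.36px

Step -1: 14.2 ÷ 1.067 = 13.31
Step 0: 14.2px
Step 1: 14.2 × 1.067 = 15.15
Step 2: 14.2 × 1.067² = 16.17
Step 3: 14.2 × 1.067³ = 17.25
Step 4: 14.2 × 1.067⁴ = 18.41
Step 5: 14.2 × 1.067⁵ = 19.64
Step 6: 14.2 × 1.067⁶ = 20.95
Step 7: 14.2 × 1.067⁷ = 22.36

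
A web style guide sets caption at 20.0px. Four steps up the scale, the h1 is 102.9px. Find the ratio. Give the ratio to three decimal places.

1.506

The ratio satisfies 20.0 × r⁴ = 102.9, so r = (102.9 / 20.0)^(1/4).
r = 5.1450^(1/4) ≈ 1.5061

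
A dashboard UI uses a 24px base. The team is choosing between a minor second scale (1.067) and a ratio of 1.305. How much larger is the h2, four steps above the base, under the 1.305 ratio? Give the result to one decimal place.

38.5px

Minor second: 24.0 × 1.067⁴ = 31.108px
At 1.305: 24.0 × 1.305⁴ = 69.607px
Difference: 69.607 − 31.108 = 38.499px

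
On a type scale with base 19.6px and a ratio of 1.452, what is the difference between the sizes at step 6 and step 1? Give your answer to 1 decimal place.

155.2px

Step 1: 19.6 × 1.452 = 28.459px
Step 6: 19.6 × 1.452⁶ = 183.677px
Difference: 183.677 − 28.459 = 155.218px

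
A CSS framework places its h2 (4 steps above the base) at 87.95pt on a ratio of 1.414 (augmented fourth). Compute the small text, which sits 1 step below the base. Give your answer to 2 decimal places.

15.56pt

The gap is -1 − (4) = -5 steps, so the factor is 1.414^-5.
87.95 ÷ 1.414⁵ = 87.95 ÷ 5.65258 ≈ 15.559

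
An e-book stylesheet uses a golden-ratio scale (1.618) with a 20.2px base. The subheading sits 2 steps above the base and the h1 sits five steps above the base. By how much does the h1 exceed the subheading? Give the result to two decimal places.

171.12px

Step 2: 20.2 × 1.618² = 52.8821px
Step 5: 20.2 × 1.618⁵ = 223.9979px
Difference: 223.9979 − 52.8821 = 171.1158px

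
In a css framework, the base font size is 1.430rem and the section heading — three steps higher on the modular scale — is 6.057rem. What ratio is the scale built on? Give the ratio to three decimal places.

1.618

r³ = 6.057 / 1.430, so r = (6.057/1.430)^(1/3).
r = 4.2357^(1/3) ≈ 1.6180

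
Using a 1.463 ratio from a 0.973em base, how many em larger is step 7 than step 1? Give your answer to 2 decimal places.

Step 1: 0.973 × 1.463 = 1.4235em
Step 7: 0.973 × 1.463⁷ = 13.9580em
Difference: 13.9580 − 1.4235 = 12.5345em

12.53em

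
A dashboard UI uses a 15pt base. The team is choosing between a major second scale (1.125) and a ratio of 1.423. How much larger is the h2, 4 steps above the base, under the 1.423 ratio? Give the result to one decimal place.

37.5pt

Major second: 15.0 × 1.125⁴ = 24.027pt
At 1.423: 15.0 × 1.423⁴ = 61.505pt
Difference: 61.505 − 24.027 = 37.478pt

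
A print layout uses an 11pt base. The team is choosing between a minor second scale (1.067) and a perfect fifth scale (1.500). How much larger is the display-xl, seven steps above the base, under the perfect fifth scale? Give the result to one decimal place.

Minor second: 11.0 × 1.067⁷ = 17.320pt
Perfect fifth: 11.0 × 1.500⁷ = 187.945pt
Difference: 187.945 − 17.320 = 170.625pt

170.6pt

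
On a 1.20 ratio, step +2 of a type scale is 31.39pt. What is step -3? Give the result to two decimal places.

12.61pt

Moving from step +2 to step -3 is 5 steps down, so divide by r⁵.
31.39 ÷ 1.20⁵ = 31.39 ÷ 2.48832 ≈ 12.615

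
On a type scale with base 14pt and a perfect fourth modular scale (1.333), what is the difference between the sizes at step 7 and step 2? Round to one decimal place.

79.8pt

Step 2: 14.0 × 1.333² = 24.876pt
Step 7: 14.0 × 1.333⁷ = 104.698pt
Difference: 104.698 − 24.876 = 79.822pt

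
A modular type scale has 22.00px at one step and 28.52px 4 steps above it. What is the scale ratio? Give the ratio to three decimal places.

1.067

The ratio satisfies 22.00 × r⁴ = 28.52, so r = (28.52 / 22.00)^(1/4).
r = 1.2964^(1/4) ≈ 1.0670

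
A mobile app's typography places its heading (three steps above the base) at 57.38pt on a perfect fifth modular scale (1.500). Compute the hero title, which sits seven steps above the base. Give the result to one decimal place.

57.38 × 1.500⁴ = 57.38 × 5.06250 ≈ 290.486

290.5pt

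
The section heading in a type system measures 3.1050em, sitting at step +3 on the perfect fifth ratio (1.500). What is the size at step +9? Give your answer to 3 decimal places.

3.1050 × 1.500⁶ = 3.1050 × 11.39062 ≈ 35.368

35.368em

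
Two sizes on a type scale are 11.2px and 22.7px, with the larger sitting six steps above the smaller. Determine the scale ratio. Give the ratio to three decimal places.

r⁶ = 22.7 / 11.2, so r = (22.7/11.2)^(1/6).
r = 2.0268^(1/6) ≈ 1.1250

1.125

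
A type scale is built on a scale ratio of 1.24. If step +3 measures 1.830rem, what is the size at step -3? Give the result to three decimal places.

1.830 ÷ 1.24⁶ = 1.830 ÷ 3.63522 ≈ 0.503

0.503rem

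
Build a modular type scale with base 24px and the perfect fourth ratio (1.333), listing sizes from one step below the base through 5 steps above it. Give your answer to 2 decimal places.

18.00px, 24.00px, 31.99px, 42.65px, 56.85px, 75.78px, 101.01px

Step -1: 24.0 ÷ 1.333 = 18.00
Step 0: 24px
Step 1: 24.0 × 1.333 = 31.99
Step 2: 24.0 × 1.333² = 42.65
Step 3: 24.0 × 1.333³ = 56.85
Step 4: 24.0 × 1.333⁴ = 75.78
Step 5: 24.0 × 1.333⁵ = 101.01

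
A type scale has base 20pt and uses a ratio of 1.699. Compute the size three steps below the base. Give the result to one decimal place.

Each step on a modular scale multiplies by the ratio, so the size n steps from the base is base × ratioⁿ.
20.0 ÷ 1.699³ = 20.0 ÷ 4.90434 ≈ 4.08

4.1pt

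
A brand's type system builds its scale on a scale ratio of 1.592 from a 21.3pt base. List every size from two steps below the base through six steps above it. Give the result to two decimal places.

Step -2: 21.3 ÷ 1.592² = 8.40
Step -1: 21.3 ÷ 1.592 = 13.38
Step 0: 21.3pt
Step 1: 21.3 × 1.592 = 33.91
Step 2: 21.3 × 1.592² = 53.98
Step 3: 21.3 × 1.592³ = 85.94
Step 4: 21.3 × 1.592⁴ = 136.82
Step 5: 21.3 × 1.592⁵ = 217.82
Step 6: 21.3 × 1.592⁶ = 346.77

8.40pt, 13.38pt, 21.30pt, 33.91pt, 53.98pt, 85.94pt, 136.82pt, 217.82pt, 346.77pt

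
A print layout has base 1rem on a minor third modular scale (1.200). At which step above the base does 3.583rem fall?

1.200ⁿ = 3.583 / 1 = 3.5830
n = ln(3.5830) / ln(1.200) = 1.2762 / 0.1823 ≈ 7.00

7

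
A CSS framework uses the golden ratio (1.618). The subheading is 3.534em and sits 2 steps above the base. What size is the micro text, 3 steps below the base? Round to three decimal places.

0.319em

The gap is -3 − (2) = -5 steps, so the factor is 1.618^-5.
3.534 ÷ 1.618⁵ = 3.534 ÷ 11.08901 ≈ 0.319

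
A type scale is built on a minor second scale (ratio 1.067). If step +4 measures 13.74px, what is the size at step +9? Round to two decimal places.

19.00px

13.74 × 1.067⁵ = 13.74 × 1.38300 ≈ 19.002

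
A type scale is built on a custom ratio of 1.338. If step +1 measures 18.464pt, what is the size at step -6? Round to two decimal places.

18.464 ÷ 1.338⁷ = 18.464 ÷ 7.67702 ≈ 2.405

2.41pt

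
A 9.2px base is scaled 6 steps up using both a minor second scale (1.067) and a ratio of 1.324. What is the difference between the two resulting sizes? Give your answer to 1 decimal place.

Minor second: 9.2 × 1.067⁶ = 13.576px
At 1.324: 9.2 × 1.324⁶ = 49.558px
Difference: 49.558 − 13.576 = 35.982px

36.0px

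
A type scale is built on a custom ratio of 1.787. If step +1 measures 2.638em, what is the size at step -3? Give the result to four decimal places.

2.638 ÷ 1.787⁴ = 2.638 ÷ 10.19761 ≈ 0.2587

0.2587em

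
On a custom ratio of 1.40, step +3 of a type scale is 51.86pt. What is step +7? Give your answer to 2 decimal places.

199.23pt

The gap is 7 − (3) = 4 steps, so the factor is 1.40^4.
51.86 × 1.40⁴ = 51.86 × 3.84160 ≈ 199.225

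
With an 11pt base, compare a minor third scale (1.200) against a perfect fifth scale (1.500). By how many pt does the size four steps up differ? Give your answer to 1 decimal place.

Minor third: 11.0 × 1.200⁴ = 22.810pt
Perfect fifth: 11.0 × 1.500⁴ = 55.688pt
Difference: 55.688 − 22.810 = 32.878pt

32.9pt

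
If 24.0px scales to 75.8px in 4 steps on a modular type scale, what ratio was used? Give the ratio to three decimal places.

r⁴ = 75.8 / 24.0, so r = (75.8/24.0)^(1/4).
r = 3.1583^(1/4) ≈ 1.3331

1.333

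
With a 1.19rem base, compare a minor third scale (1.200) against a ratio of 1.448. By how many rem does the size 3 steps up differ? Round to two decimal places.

Minor third: 1.19 × 1.200³ = 2.0563rem
At 1.448: 1.19 × 1.448³ = 3.6129rem
Difference: 3.6129 − 2.0563 = 1.5566rem

1.56rem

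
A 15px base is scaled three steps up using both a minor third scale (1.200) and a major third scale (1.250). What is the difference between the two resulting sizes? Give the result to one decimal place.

3.4px

Minor third: 15.0 × 1.200³ = 25.920px
Major third: 15.0 × 1.250³ = 29.297px
Difference: 29.297 − 25.920 = 3.377px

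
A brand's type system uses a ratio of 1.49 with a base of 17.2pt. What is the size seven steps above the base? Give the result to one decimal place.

Every step multiplies by the scale ratio.
17.2 × 1.49⁷ = 17.2 × 16.30436 ≈ 280.44

280.4pt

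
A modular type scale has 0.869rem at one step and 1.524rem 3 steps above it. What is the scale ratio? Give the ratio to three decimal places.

The ratio satisfies 0.869 × r³ = 1.524, so r = (1.524 / 0.869)^(1/3).
r = 1.7537^(1/3) ≈ 1.2059

1.206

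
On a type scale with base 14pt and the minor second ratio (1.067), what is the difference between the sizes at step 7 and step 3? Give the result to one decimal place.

Step 3: 14.0 × 1.067³ = 17.007pt
Step 7: 14.0 × 1.067⁷ = 22.043pt
Difference: 22.043 − 17.007 = 5.036pt

5.0pt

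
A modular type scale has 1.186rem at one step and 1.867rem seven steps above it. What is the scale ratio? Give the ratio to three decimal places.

1.067

r⁷ = 1.867 / 1.186, so r = (1.867/1.186)^(1/7).
r = 1.5742^(1/7) ≈ 1.0670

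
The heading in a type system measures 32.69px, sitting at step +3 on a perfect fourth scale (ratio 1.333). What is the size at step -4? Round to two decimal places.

The gap is -4 − (3) = -7 steps, so the factor is 1.333^-7.
32.69 ÷ 1.333⁷ = 32.69 ÷ 7.47844 ≈ 4.371

4.37px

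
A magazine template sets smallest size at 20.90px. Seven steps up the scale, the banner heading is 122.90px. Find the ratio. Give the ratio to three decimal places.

r⁷ = 122.90 / 20.90, so r = (122.90/20.90)^(1/7).
r = 5.8804^(1/7) ≈ 1.2880

1.288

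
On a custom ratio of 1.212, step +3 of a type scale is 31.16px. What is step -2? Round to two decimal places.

11.91px

31.16 ÷ 1.212⁵ = 31.16 ÷ 2.61525 ≈ 11.915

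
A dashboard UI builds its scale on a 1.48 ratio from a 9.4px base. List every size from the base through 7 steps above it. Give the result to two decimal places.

Step 0: 9.4px
Step 1: 9.4 × 1.48 = 13.91
Step 2: 9.4 × 1.48² = 20.59
Step 3: 9.4 × 1.48³ = 30.47
Step 4: 9.4 × 1.48⁴ = 45.10
Step 5: 9.4 × 1.48⁵ = 66.75
Step 6: 9.4 × 1.48⁶ = 98.79
Step 7: 9.4 × 1.48⁷ = 146.20

9.40px, 13.91px, 20.59px, 30.47px, 45.10px, 66.75px, 98.79px, 146.20px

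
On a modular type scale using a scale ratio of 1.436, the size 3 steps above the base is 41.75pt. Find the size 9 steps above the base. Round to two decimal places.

366.09pt

41.75 × 1.436⁶ = 41.75 × 8.76853 ≈ 366.086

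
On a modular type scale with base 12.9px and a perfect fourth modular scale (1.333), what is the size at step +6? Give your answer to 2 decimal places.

Each step on a modular scale multiplies by the ratio, so the size n steps from the base is base × ratioⁿ.
12.9 × 1.333⁶ = 12.9 × 5.61023 ≈ 72.37

72.37px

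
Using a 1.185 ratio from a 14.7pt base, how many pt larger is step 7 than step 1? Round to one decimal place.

30.8pt

Step 1: 14.7 × 1.185 = 17.419pt
Step 7: 14.7 × 1.185⁷ = 48.233pt
Difference: 48.233 − 17.419 = 30.814pt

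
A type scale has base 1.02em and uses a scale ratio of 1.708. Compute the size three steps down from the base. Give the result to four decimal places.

Every step multiplies by the scale ratio.
1.02 ÷ 1.708³ = 1.02 ÷ 4.98269 ≈ 0.2047

0.2047em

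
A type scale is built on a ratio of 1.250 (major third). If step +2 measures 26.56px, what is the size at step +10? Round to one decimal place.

26.56 × 1.250⁸ = 26.56 × 5.96046 ≈ 158.310

158.3px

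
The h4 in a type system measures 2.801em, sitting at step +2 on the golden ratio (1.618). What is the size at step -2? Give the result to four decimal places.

0.4087em

2.801 ÷ 1.618⁴ = 2.801 ÷ 6.85353 ≈ 0.4087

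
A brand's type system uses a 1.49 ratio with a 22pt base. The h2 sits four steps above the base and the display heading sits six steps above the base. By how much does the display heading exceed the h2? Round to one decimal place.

Step 4: 22.0 × 1.49⁴ = 108.435pt
Step 6: 22.0 × 1.49⁶ = 240.736pt
Difference: 240.736 − 108.435 = 132.301pt

132.3pt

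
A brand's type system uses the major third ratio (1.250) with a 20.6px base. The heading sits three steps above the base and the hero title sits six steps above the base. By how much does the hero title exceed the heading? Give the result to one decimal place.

38.3px

Step 3: 20.6 × 1.250³ = 40.234px
Step 6: 20.6 × 1.250⁶ = 78.583px
Difference: 78.583 − 40.234 = 38.349px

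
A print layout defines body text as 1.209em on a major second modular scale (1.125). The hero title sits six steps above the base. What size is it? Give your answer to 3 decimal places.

2.451em

1.209 × 1.125⁶ = 1.209 × 2.02729 ≈ 2.451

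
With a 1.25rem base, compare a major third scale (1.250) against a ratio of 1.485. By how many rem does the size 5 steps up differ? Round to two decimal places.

5.21rem

Major third: 1.25 × 1.250⁵ = 3.8147rem
At 1.485: 1.25 × 1.485⁵ = 9.0270rem
Difference: 9.0270 − 3.8147 = 5.2123rem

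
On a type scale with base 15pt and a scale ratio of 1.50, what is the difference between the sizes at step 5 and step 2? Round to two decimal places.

Step 2: 15.0 × 1.50² = 33.7500pt
Step 5: 15.0 × 1.50⁵ = 113.9062pt
Difference: 113.9062 − 33.7500 = 80.1562pt

80.16pt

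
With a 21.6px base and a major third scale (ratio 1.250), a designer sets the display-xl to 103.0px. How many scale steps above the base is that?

7

1.250ⁿ = 103.0 / 21.6 = 4.7685
n = ln(4.7685) / ln(1.250) = 1.5620 / 0.2231 ≈ 7.00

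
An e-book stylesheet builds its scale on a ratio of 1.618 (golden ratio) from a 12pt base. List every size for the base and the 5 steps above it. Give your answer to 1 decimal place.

12.0pt, 19.4pt, 31.4pt, 50.8pt, 82.2pt, 133.1pt

Step 0: 12pt
Step 1: 12.0 × 1.618 = 19.4
Step 2: 12.0 × 1.618² = 31.4
Step 3: 12.0 × 1.618³ = 50.8
Step 4: 12.0 × 1.618⁴ = 82.2
Step 5: 12.0 × 1.618⁵ = 133.1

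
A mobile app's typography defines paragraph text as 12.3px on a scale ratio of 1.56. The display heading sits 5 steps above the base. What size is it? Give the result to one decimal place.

113.6px

Every step multiplies by the scale ratio.
12.3 × 1.56⁵ = 12.3 × 9.23896 ≈ 113.64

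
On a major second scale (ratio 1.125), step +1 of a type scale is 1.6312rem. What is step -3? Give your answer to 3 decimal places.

1.018rem

The gap is -3 − (1) = -4 steps, so the factor is 1.125^-4.
1.6312 ÷ 1.125⁴ = 1.6312 ÷ 1.60181 ≈ 1.018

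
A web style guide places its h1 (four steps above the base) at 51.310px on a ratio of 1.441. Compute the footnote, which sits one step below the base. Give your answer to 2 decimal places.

8.26px

The gap is -1 − (4) = -5 steps, so the factor is 1.441^-5.
51.310 ÷ 1.441⁵ = 51.310 ÷ 6.21327 ≈ 8.258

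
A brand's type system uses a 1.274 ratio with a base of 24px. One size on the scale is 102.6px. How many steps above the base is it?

1.274ⁿ = 102.6 / 24 = 4.2750
n = ln(4.2750) / ln(1.274) = 1.4528 / 0.2422 ≈ 6.00

6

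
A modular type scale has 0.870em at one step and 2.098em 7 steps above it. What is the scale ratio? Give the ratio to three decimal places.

The ratio satisfies 0.870 × r⁷ = 2.098, so r = (2.098 / 0.870)^(1/7).
r = 2.4115^(1/7) ≈ 1.1340

1.134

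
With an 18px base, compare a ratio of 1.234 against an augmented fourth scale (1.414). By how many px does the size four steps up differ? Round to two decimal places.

30.22px

At 1.234: 18.0 × 1.234⁴ = 41.7381px
Augmented fourth: 18.0 × 1.414⁴ = 71.9565px
Difference: 71.9565 − 41.7381 = 30.2184px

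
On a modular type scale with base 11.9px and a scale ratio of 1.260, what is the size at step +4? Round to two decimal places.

A modular type scale is a geometric sequence: sizeₙ = base × rⁿ.
11.9 × 1.260⁴ = 11.9 × 2.52047 ≈ 29.99

29.99px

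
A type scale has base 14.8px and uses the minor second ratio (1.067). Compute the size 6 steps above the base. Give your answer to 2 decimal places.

A modular type scale is a geometric sequence: sizeₙ = base × rⁿ.
14.8 × 1.067⁶ = 14.8 × 1.47566 ≈ 21.84

21.84px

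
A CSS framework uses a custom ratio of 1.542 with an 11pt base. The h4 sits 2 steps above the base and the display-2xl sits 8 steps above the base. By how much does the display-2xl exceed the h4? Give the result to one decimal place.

Step 2: 11.0 × 1.542² = 26.155pt
Step 8: 11.0 × 1.542⁸ = 351.615pt
Difference: 351.615 − 26.155 = 325.460pt

325.5pt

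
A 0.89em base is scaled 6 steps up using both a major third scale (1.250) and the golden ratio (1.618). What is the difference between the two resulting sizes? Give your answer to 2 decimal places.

Major third: 0.89 × 1.250⁶ = 3.3951em
Golden ratio: 0.89 × 1.618⁶ = 15.9684em
Difference: 15.9684 − 3.3951 = 12.5733em

12.57em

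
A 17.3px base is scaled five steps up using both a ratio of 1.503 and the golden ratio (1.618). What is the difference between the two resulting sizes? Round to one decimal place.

59.1px

At 1.503: 17.3 × 1.503⁵ = 132.691px
Golden ratio: 17.3 × 1.618⁵ = 191.840px
Difference: 191.840 − 132.691 = 59.149px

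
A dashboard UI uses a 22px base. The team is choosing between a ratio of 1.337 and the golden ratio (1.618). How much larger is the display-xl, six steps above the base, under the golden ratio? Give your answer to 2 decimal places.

269.06px

At 1.337: 22.0 × 1.337⁶ = 125.6641px
Golden ratio: 22.0 × 1.618⁶ = 394.7242px
Difference: 394.7242 − 125.6641 = 269.0601px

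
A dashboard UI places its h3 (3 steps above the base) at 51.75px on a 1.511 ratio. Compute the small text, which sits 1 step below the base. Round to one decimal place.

51.75 ÷ 1.511⁴ = 51.75 ÷ 5.21264 ≈ 9.928

9.9px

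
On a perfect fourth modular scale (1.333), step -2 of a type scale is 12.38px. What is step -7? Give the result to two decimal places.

12.38 ÷ 1.333⁵ = 12.38 ÷ 4.20873 ≈ 2.942

2.94px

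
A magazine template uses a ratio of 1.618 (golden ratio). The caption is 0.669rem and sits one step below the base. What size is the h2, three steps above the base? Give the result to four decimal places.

4.5850rem

The gap is 3 − (-1) = 4 steps, so the factor is 1.618^4.
0.669 × 1.618⁴ = 0.669 × 6.85353 ≈ 4.5850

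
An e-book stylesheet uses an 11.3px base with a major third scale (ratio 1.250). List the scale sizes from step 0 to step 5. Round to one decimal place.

Step 0: 11.3px
Step 1: 11.3 × 1.250 = 14.1
Step 2: 11.3 × 1.250² = 17.7
Step 3: 11.3 × 1.250³ = 22.1
Step 4: 11.3 × 1.250⁴ = 27.6
Step 5: 11.3 × 1.250⁵ = 34.5

11.3px, 14.1px, 17.7px, 22.1px, 27.6px, 34.5px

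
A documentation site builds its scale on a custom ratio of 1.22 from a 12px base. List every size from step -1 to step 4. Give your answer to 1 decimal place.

9.8px, 12.0px, 14.6px, 17.9px, 21.8px, 26.6px

Step -1: 12.0 ÷ 1.22 = 9.8
Step 0: 12px
Step 1: 12.0 × 1.22 = 14.6
Step 2: 12.0 × 1.22² = 17.9
Step 3: 12.0 × 1.22³ = 21.8
Step 4: 12.0 × 1.22⁴ = 26.6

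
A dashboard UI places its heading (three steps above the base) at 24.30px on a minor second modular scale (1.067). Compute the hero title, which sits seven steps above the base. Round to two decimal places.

31.50px

24.30 × 1.067⁴ = 24.30 × 1.29616 ≈ 31.497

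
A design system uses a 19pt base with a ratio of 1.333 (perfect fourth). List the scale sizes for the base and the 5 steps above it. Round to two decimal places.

19.00pt, 25.33pt, 33.76pt, 45.00pt, 59.99pt, 79.97pt

Step 0: 19pt
Step 1: 19.0 × 1.333 = 25.33
Step 2: 19.0 × 1.333² = 33.76
Step 3: 19.0 × 1.333³ = 45.00
Step 4: 19.0 × 1.333⁴ = 59.99
Step 5: 19.0 × 1.333⁵ = 79.97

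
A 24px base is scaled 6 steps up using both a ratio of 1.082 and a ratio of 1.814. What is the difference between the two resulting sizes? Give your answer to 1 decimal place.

At 1.082: 24.0 × 1.082⁶ = 38.510px
At 1.814: 24.0 × 1.814⁶ = 855.136px
Difference: 855.136 − 38.510 = 816.626px

816.6px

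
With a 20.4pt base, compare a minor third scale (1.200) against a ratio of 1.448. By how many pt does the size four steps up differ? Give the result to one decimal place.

47.4pt

Minor third: 20.4 × 1.200⁴ = 42.301pt
At 1.448: 20.4 × 1.448⁴ = 89.682pt
Difference: 89.682 − 42.301 = 47.381pt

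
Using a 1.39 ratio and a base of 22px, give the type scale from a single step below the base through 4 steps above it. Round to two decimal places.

Step -1: 22.0 ÷ 1.39 = 15.83
Step 0: 22px
Step 1: 22.0 × 1.39 = 30.58
Step 2: 22.0 × 1.39² = 42.51
Step 3: 22.0 × 1.39³ = 59.08
Step 4: 22.0 × 1.39⁴ = 82.13

15.83px, 22.00px, 30.58px, 42.51px, 59.08px, 82.13px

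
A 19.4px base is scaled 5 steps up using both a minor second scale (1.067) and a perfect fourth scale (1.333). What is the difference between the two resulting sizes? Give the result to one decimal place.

54.8px

Minor second: 19.4 × 1.067⁵ = 26.830px
Perfect fourth: 19.4 × 1.333⁵ = 81.649px
Difference: 81.649 − 26.830 = 54.819px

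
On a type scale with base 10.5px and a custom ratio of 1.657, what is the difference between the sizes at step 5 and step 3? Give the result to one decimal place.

83.4px

Step 3: 10.5 × 1.657³ = 47.770px
Step 5: 10.5 × 1.657⁵ = 131.160px
Difference: 131.160 − 47.770 = 83.390px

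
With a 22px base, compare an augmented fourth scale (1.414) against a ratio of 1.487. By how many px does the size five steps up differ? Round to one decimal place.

35.6px

Augmented fourth: 22.0 × 1.414⁵ = 124.357px
At 1.487: 22.0 × 1.487⁵ = 159.948px
Difference: 159.948 − 124.357 = 35.591px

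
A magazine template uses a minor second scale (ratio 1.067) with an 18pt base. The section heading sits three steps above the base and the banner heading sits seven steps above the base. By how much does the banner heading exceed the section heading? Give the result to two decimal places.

Step 3: 18.0 × 1.067³ = 21.8658pt
Step 7: 18.0 × 1.067⁷ = 28.3415pt
Difference: 28.3415 − 21.8658 = 6.4757pt

6.48pt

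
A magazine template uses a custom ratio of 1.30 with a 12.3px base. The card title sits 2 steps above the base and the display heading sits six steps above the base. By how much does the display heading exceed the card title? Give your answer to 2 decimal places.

38.58px

Step 2: 12.3 × 1.30² = 20.7870px
Step 6: 12.3 × 1.30⁶ = 59.3698px
Difference: 59.3698 − 20.7870 = 38.5828px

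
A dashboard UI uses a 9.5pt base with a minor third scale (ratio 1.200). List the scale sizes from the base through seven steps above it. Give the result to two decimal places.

9.50pt, 11.40pt, 13.68pt, 16.42pt, 19.70pt, 23.64pt, 28.37pt, 34.04pt

Step 0: 9.5pt
Step 1: 9.5 × 1.200 = 11.40
Step 2: 9.5 × 1.200² = 13.68
Step 3: 9.5 × 1.200³ = 16.42
Step 4: 9.5 × 1.200⁴ = 19.70
Step 5: 9.5 × 1.200⁵ = 23.64
Step 6: 9.5 × 1.200⁶ = 28.37
Step 7: 9.5 × 1.200⁷ = 34.04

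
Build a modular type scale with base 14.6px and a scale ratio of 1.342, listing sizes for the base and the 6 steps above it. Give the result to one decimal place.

Step 0: 14.6px
Step 1: 14.6 × 1.342 = 19.6
Step 2: 14.6 × 1.342² = 26.3
Step 3: 14.6 × 1.342³ = 35.3
Step 4: 14.6 × 1.342⁴ = 47.4
Step 5: 14.6 × 1.342⁵ = 63.5
Step 6: 14.6 × 1.342⁶ = 85.3

14.6px, 19.6px, 26.3px, 35.3px, 47.4px, 63.5px, 85.3px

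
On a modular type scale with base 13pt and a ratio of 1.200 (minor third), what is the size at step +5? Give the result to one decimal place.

32.3pt

13.0 × 1.200⁵ = 13.0 × 2.48832 ≈ 32.35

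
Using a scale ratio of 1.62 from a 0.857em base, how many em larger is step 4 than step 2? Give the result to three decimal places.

3.653em

Step 2: 0.857 × 1.62² = 2.24911em
Step 4: 0.857 × 1.62⁴ = 5.90257em
Difference: 5.90257 − 2.24911 = 3.65346em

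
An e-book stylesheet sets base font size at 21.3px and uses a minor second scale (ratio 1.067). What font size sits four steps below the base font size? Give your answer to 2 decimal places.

Each step on a modular scale multiplies by the ratio, so the size n steps from the base is base × ratioⁿ.
21.3 ÷ 1.067⁴ = 21.3 ÷ 1.29616 ≈ 16.43

16.43px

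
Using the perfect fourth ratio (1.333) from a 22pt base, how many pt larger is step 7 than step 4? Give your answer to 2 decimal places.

Step 4: 22.0 × 1.333⁴ = 69.4614pt
Step 7: 22.0 × 1.333⁷ = 164.5257pt
Difference: 164.5257 − 69.4614 = 95.0643pt

95.06pt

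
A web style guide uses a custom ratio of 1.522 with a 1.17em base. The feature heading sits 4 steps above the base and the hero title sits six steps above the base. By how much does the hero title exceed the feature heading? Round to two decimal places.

Step 4: 1.17 × 1.522⁴ = 6.2783em
Step 6: 1.17 × 1.522⁶ = 14.5437em
Difference: 14.5437 − 6.2783 = 8.2654em

8.27em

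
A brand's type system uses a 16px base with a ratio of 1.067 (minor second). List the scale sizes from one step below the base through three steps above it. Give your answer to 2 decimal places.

15.00px, 16.00px, 17.07px, 18.22px, 19.44px

Step -1: 16.0 ÷ 1.067 = 15.00
Step 0: 16px
Step 1: 16.0 × 1.067 = 17.07
Step 2: 16.0 × 1.067² = 18.22
Step 3: 16.0 × 1.067³ = 19.44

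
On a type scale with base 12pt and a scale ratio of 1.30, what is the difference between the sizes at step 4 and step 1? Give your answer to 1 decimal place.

18.7pt

Step 1: 12.0 × 1.30 = 15.600pt
Step 4: 12.0 × 1.30⁴ = 34.273pt
Difference: 34.273 − 15.600 = 18.673pt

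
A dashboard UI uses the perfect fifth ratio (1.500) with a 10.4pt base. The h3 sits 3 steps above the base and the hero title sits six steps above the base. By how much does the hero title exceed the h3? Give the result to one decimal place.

Step 3: 10.4 × 1.500³ = 35.100pt
Step 6: 10.4 × 1.500⁶ = 118.463pt
Difference: 118.463 − 35.100 = 83.363pt

83.4pt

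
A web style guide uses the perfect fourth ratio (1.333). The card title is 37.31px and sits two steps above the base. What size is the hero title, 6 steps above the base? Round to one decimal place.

117.8px

The gap is 6 − (2) = 4 steps, so the factor is 1.333^4.
37.31 × 1.333⁴ = 37.31 × 3.15733 ≈ 117.800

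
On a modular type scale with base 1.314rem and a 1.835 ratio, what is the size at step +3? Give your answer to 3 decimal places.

Each step on a modular scale multiplies by the ratio, so the size n steps from the base is base × ratioⁿ.
1.314 × 1.835³ = 1.314 × 6.17886 ≈ 8.119

8.119rem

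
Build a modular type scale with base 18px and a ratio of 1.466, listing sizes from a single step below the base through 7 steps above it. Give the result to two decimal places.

Step -1: 18.0 ÷ 1.466 = 12.28
Step 0: 18px
Step 1: 18.0 × 1.466 = 26.39
Step 2: 18.0 × 1.466² = 38.68
Step 3: 18.0 × 1.466³ = 56.71
Step 4: 18.0 × 1.466⁴ = 83.14
Step 5: 18.0 × 1.466⁵ = 121.88
Step 6: 18.0 × 1.466⁶ = 178.68
Step 7: 18.0 × 1.466⁷ = 261.95

12.28px, 18.00px, 26.39px, 38.68px, 56.71px, 83.14px, 121.88px, 178.68px, 261.95px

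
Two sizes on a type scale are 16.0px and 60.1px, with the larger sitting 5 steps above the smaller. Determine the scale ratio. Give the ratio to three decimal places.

The ratio satisfies 16.0 × r⁵ = 60.1, so r = (60.1 / 16.0)^(1/5).
r = 3.7563^(1/5) ≈ 1.3030

1.303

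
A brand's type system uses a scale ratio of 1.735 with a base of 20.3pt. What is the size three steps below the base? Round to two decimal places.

Each step on a modular scale multiplies by the ratio, so the size n steps from the base is base × ratioⁿ.
20.3 ÷ 1.735³ = 20.3 ÷ 5.22274 ≈ 3.89

3.89pt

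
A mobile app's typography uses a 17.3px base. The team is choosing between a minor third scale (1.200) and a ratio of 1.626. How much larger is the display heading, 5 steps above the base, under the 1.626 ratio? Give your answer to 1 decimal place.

Minor third: 17.3 × 1.200⁵ = 43.048px
At 1.626: 17.3 × 1.626⁵ = 196.630px
Difference: 196.630 − 43.048 = 153.582px

153.6px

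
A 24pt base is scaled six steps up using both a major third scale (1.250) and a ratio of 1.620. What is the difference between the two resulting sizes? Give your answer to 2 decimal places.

342.26pt

Major third: 24.0 × 1.250⁶ = 91.5527pt
At 1.620: 24.0 × 1.620⁶ = 433.8118pt
Difference: 433.8118 − 91.5527 = 342.2591pt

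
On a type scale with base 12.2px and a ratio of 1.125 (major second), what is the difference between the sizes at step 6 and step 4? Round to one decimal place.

Step 4: 12.2 × 1.125⁴ = 19.542px
Step 6: 12.2 × 1.125⁶ = 24.733px
Difference: 24.733 − 19.542 = 5.191px

5.2px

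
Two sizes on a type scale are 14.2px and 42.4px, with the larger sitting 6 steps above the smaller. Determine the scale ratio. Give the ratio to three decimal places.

The ratio satisfies 14.2 × r⁶ = 42.4, so r = (42.4 / 14.2)^(1/6).
r = 2.9859^(1/6) ≈ 1.2000

1.200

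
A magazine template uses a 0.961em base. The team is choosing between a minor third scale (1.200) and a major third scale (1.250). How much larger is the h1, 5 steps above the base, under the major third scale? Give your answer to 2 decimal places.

0.54em

Minor third: 0.961 × 1.200⁵ = 2.3913em
Major third: 0.961 × 1.250⁵ = 2.9327em
Difference: 2.9327 − 2.3913 = 0.5414em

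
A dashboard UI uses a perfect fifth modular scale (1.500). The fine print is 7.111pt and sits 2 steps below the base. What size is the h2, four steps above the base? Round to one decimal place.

7.111 × 1.500⁶ = 7.111 × 11.39062 ≈ 80.999

81.0pt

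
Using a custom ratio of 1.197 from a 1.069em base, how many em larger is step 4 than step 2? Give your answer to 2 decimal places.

0.66em

Step 2: 1.069 × 1.197² = 1.5317em
Step 4: 1.069 × 1.197⁴ = 2.1946em
Difference: 2.1946 − 1.5317 = 0.6629em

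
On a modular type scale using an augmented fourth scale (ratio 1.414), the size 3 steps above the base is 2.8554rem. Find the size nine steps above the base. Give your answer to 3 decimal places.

2.8554 × 1.414⁶ = 2.8554 × 7.99275 ≈ 22.823

22.823rem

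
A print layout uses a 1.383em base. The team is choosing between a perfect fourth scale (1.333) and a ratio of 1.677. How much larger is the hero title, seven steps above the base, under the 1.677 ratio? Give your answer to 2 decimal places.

41.25em

Perfect fourth: 1.383 × 1.333⁷ = 10.3427em
At 1.677: 1.383 × 1.677⁷ = 51.5886em
Difference: 51.5886 − 10.3427 = 41.2459em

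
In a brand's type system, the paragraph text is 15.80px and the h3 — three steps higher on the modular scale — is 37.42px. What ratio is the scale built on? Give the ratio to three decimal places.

1.333

r³ = 37.42 / 15.80, so r = (37.42/15.80)^(1/3).
r = 2.3684^(1/3) ≈ 1.3330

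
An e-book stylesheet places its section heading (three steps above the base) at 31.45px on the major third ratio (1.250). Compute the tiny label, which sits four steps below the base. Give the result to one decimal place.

Moving from step +3 to step -4 is 7 steps down, so divide by r⁷.
31.45 ÷ 1.250⁷ = 31.45 ÷ 4.76837 ≈ 6.596

6.6px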